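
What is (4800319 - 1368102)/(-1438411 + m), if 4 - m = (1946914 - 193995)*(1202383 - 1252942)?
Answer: 3432217/88624393314 ≈ 3.8728e-5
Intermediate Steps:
m = 88625831725 (m = 4 - (1946914 - 193995)*(1202383 - 1252942) = 4 - 1752919*(-50559) = 4 - 1*(-88625831721) = 4 + 88625831721 = 88625831725)
(4800319 - 1368102)/(-1438411 + m) = (4800319 - 1368102)/(-1438411 + 88625831725) = 3432217/88624393314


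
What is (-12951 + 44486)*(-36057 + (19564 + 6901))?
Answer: -302483720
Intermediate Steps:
(-12951 + 44486)*(-36057 + (19564 + 6901)) = 31535*(-36057 + 26465) = 31535*(-9592) = -302483720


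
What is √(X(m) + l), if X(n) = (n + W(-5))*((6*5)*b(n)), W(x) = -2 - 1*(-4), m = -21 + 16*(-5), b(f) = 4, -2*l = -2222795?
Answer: √4398070/2 ≈ 1048.6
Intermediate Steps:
l = 2222795/2 (l = -½*(-2222795) = 2222795/2 ≈ 1.1114e+6)
m = -101 (m = -21 - 80 = -101)
W(x) = 2 (W(x) = -2 + 4 = 2)
X(n) = 240 + 120*n (X(n) = (n + 2)*((6*5)*4) = (2 + n)*(30*4) = (2 + n)*120 = 240 + 120*n)
√(X(m) + l) = √((240 + 120*(-101)) + 2222795/2) = √((240 - 12120) + 2222795/2) = √(-11880 + 2222795/2) = √(2199035/2) = √4398070/2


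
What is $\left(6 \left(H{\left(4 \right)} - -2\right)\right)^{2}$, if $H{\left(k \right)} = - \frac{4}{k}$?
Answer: $36$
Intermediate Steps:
$\left(6 \left(H{\left(4 \right)} - -2\right)\right)^{2} = \left(6 \left(- \frac{4}{4} - -2\right)\right)^{2} = \left(6 \left(\left(-4\right) \frac{1}{4} + 2\right)\right)^{2} = \left(6 \left(-1 + 2\right)\right)^{2} = \left(6 \cdot 1\right)^{2} = 6^{2} = 36$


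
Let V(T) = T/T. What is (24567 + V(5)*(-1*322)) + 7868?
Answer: 32113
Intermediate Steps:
V(T) = 1
(24567 + V(5)*(-1*322)) + 7868 = (24567 + 1*(-1*322)) + 7868 = (24567 + 1*(-322)) + 7868 = (24567 - 322) + 7868 = 24245 + 7868 = 32113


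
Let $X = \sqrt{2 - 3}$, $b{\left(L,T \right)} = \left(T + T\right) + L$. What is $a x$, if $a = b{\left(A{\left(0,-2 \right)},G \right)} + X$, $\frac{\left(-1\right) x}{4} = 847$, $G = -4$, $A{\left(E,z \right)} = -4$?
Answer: $40656 - 3388 i \approx 40656.0 - 3388.0 i$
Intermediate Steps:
$x = -3388$ ($x = \left(-4\right) 847 = -3388$)
$b{\left(L,T \right)} = L + 2 T$ ($b{\left(L,T \right)} = 2 T + L = L + 2 T$)
$X = i$ ($X = \sqrt{-1} = i \approx 1.0 i$)
$a = -12 + i$ ($a = \left(-4 + 2 \left(-4\right)\right) + i = \left(-4 - 8\right) + i = -12 + i \approx -12.0 + 1.0 i$)
$a x = \left(-12 + i\right) \left(-3388\right) = 40656 - 3388 i$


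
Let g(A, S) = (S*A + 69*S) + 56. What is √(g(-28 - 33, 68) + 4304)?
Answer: 2*√1226 ≈ 70.029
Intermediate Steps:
g(A, S) = 56 + 69*S + A*S (g(A, S) = (A*S + 69*S) + 56 = (69*S + A*S) + 56 = 56 + 69*S + A*S)
√(g(-28 - 33, 68) + 4304) = √((56 + 69*68 + (-28 - 33)*68) + 4304) = √((56 + 4692 - 61*68) + 4304) = √((56 + 4692 - 4148) + 4304) = √(600 + 4304) = √4904 = 2*√1226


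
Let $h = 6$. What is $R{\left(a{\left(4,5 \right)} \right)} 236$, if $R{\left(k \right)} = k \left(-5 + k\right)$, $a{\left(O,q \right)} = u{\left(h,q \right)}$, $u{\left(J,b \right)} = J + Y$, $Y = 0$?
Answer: $1416$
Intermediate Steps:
$u{\left(J,b \right)} = J$ ($u{\left(J,b \right)} = J + 0 = J$)
$a{\left(O,q \right)} = 6$
$R{\left(a{\left(4,5 \right)} \right)} 236 = 6 \left(-5 + 6\right) 236 = 6 \cdot 1 \cdot 236 = 6 \cdot 236 = 1416$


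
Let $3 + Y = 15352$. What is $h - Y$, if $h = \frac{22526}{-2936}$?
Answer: $- \frac{22543595}{1468} \approx -15357.0$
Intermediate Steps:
$Y = 15349$ ($Y = -3 + 15352 = 15349$)
$h = - \frac{11263}{1468}$ ($h = 22526 \left(- \frac{1}{2936}\right) = - \frac{11263}{1468} \approx -7.6723$)
$h - Y = - \frac{11263}{1468} - 15349 = - \frac{22543595}{1468}$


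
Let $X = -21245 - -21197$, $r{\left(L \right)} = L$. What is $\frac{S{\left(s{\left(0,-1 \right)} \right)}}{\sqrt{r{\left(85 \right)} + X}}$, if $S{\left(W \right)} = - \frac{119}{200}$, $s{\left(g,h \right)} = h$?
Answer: $- \frac{119 \sqrt{37}}{7400} \approx -0.097817$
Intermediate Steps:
$X = -48$ ($X = -21245 + 21197 = -48$)
$S{\left(W \right)} = - \frac{119}{200}$ ($S{\left(W \right)} = \left(-119\right) \frac{1}{200} = - \frac{119}{200}$)
$\frac{S{\left(s{\left(0,-1 \right)} \right)}}{\sqrt{r{\left(85 \right)} + X}} = - \frac{119}{200 \sqrt{85 - 48}} = - \frac{119}{200 \sqrt{37}} = - \frac{119 \frac{\sqrt{37}}{37}}{200} = - \frac{119 \sqrt{37}}{7400}$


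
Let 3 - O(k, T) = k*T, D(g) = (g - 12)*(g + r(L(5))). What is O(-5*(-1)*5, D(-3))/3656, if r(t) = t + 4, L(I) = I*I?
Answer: 9753/3656 ≈ 2.6677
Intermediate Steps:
L(I) = I²
r(t) = 4 + t
D(g) = (-12 + g)*(29 + g) (D(g) = (g - 12)*(g + (4 + 5²)) = (-12 + g)*(g + (4 + 25)) = (-12 + g)*(g + 29) = (-12 + g)*(29 + g))
O(k, T) = 3 - T*k (O(k, T) = 3 - k*T = 3 - T*k)
O(-5*(-1)*5, D(-3))/3656 = (3 - (-348 + (-3)² + 17*(-3))*-5*(-1)*5)/3656 = (3 - (-348 + 9 - 51)*5*5)*(1/3656) = (3 - 1*(-390)*25)*(1/3656) = (3 + 9750)*(1/3656) = 9753*(1/3656) = 9753/3656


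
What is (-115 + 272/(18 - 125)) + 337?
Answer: 23482/107 ≈ 219.46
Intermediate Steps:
(-115 + 272/(18 - 125)) + 337 = (-115 + 272/(-107)) + 337 = (-115 + 272*(-1/107)) + 337 = (-115 - 272/107) + 337 = -12577/107 + 337 = 23482/107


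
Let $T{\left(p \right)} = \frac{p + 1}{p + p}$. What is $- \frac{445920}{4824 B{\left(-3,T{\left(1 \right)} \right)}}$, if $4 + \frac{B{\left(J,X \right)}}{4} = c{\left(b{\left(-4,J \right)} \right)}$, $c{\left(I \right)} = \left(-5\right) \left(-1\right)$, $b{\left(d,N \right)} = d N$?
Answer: $- \frac{4645}{201} \approx -23.109$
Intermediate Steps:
$T{\left(p \right)} = \frac{1 + p}{2 p}$
$b{\left(d,N \right)} = N d$
$c{\left(I \right)} = 5$
$B{\left(J,X \right)} = 4$ ($B{\left(J,X \right)} = -16 + 4 \cdot 5 = -16 + 20 = 4$)
$- \frac{445920}{4824 B{\left(-3,T{\left(1 \right)} \right)}} = - \frac{445920}{4824 \cdot 4} = - \frac{445920}{19296} = \left(-445920\right) \frac{1}{19296} = - \frac{4645}{201}$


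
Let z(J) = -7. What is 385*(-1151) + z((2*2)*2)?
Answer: -443142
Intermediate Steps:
385*(-1151) + z((2*2)*2) = 385*(-1151) - 7 = -443135 - 7 = -443142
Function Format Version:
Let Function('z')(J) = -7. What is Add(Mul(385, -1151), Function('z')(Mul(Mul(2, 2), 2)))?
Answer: -443142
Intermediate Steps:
Add(Mul(385, -1151), Function('z')(Mul(Mul(2, 2), 2))) = Add(Mul(385, -1151), -7) = Add(-443135, -7) = -443142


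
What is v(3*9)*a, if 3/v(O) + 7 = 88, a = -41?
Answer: -41/27 ≈ -1.5185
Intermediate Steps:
v(O) = 1/27 (v(O) = 3/(-7 + 88) = 3/81 = 3*(1/81) = 1/27)
v(3*9)*a = (1/27)*(-41) = -41/27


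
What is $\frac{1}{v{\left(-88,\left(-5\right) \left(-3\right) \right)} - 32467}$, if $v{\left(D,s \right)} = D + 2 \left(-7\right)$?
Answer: $- \frac{1}{32569} \approx -3.0704 \cdot 10^{-5}$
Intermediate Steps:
$v{\left(D,s \right)} = -14 + D$ ($v{\left(D,s \right)} = D - 14 = -14 + D$)
$\frac{1}{v{\left(-88,\left(-5\right) \left(-3\right) \right)} - 32467} = \frac{1}{\left(-14 - 88\right) - 32467} = \frac{1}{-102 - 32467} = \frac{1}{-32569} = - \frac{1}{32569}$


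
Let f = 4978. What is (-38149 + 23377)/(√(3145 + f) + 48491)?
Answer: -358154526/1175684479 + 7386*√8123/1175684479 ≈ -0.30407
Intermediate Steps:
(-38149 + 23377)/(√(3145 + f) + 48491) = (-38149 + 23377)/(√(3145 + 4978) + 48491) = -14772/(√8123 + 48491) = -14772/(48491 + √8123)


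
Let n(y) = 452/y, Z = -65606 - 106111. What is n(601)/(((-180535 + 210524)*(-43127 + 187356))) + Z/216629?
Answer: -63768220958530967/80446583279790707 ≈ -0.79268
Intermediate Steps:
Z = -171717
n(601)/(((-180535 + 210524)*(-43127 + 187356))) + Z/216629 = (452/601)/(((-180535 + 210524)*(-43127 + 187356))) - 171717/216629 = (452*(1/601))/((29989*144229)) - 171717*1/216629 = (452/601)/4325283481 - 24531/30947 = (452/601)*(1/4325283481) - 24531/30947 = 452/2599495372081 - 24531/30947 = -63768220958530967/80446583279790707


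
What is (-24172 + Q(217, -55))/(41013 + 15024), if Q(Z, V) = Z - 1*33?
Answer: -7996/18679 ≈ -0.42807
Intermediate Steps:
Q(Z, V) = -33 + Z (Q(Z, V) = Z - 33 = -33 + Z)
(-24172 + Q(217, -55))/(41013 + 15024) = (-24172 + (-33 + 217))/(41013 + 15024) = (-24172 + 184)/56037 = -23988*1/56037 = -7996/18679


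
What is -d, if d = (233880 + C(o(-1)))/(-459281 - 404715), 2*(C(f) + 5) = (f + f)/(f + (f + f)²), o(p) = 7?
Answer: 1695594/6263971 ≈ 0.27069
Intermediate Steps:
C(f) = -5 + f/(f + 4*f²) (C(f) = -5 + ((f + f)/(f + (f + f)²))/2 = -5 + ((2*f)/(f + (2*f)²))/2 = -5 + ((2*f)/(f + 4*f²))/2 = -5 + (2*f/(f + 4*f²))/2 = -5 + f/(f + 4*f²))
d = -1695594/6263971 (d = (233880 + 4*(-1 - 5*7)/(1 + 4*7))/(-459281 - 404715) = (233880 + 4*(-1 - 35)/(1 + 28))/(-863996) = (233880 + 4*(-36)/29)*(-1/863996) = (233880 + 4*(1/29)*(-36))*(-1/863996) = (233880 - 144/29)*(-1/863996) = (6782376/29)*(-1/863996) = -1695594/6263971 ≈ -0.27069)
-d = -1*(-1695594/6263971) = 1695594/6263971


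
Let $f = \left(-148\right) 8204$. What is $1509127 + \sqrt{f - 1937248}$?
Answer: $1509127 + 12 i \sqrt{21885} \approx 1.5091 \cdot 10^{6} + 1775.2 i$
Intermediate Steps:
$f = -1214192$
$1509127 + \sqrt{f - 1937248} = 1509127 + \sqrt{-1214192 - 1937248} = 1509127 + \sqrt{-3151440} = 1509127 + 12 i \sqrt{21885}$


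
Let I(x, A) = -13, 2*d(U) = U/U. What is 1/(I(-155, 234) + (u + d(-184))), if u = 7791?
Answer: 2/15557 ≈ 0.00012856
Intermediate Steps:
d(U) = 1/2 (d(U) = (U/U)/2 = (1/2)*1 = 1/2)
1/(I(-155, 234) + (u + d(-184))) = 1/(-13 + (7791 + 1/2)) = 1/(-13 + 15583/2) = 1/(15557/2) = 2/15557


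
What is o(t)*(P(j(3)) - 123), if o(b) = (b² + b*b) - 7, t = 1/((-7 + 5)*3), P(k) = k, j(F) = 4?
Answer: 14875/18 ≈ 826.39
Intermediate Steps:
t = -⅙ (t = (⅓)/(-2) = -½*⅓ = -⅙ ≈ -0.16667)
o(b) = -7 + 2*b² (o(b) = (b² + b²) - 7 = 2*b² - 7 = -7 + 2*b²)
o(t)*(P(j(3)) - 123) = (-7 + 2*(-⅙)²)*(4 - 123) = (-7 + 2*(1/36))*(-119) = (-7 + 1/18)*(-119) = -125/18*(-119) = 14875/18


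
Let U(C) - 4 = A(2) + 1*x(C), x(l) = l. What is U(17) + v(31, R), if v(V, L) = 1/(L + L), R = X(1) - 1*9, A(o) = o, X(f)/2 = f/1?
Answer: 321/14 ≈ 22.929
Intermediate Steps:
X(f) = 2*f (X(f) = 2*(f/1) = 2*(f*1) = 2*f)
R = -7 (R = 2*1 - 1*9 = 2 - 9 = -7)
U(C) = 6 + C (U(C) = 4 + (2 + 1*C) = 4 + (2 + C) = 6 + C)
v(V, L) = 1/(2*L)
U(17) + v(31, R) = (6 + 17) + (½)/(-7) = 23 + (½)*(-⅐) = 23 - 1/14 = 321/14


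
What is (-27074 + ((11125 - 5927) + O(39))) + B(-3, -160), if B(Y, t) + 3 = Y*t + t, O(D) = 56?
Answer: -21503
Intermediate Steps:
B(Y, t) = -3 + t + Y*t (B(Y, t) = -3 + (Y*t + t) = -3 + (t + Y*t) = -3 + t + Y*t)
(-27074 + ((11125 - 5927) + O(39))) + B(-3, -160) = (-27074 + ((11125 - 5927) + 56)) + (-3 - 160 - 3*(-160)) = (-27074 + (5198 + 56)) + (-3 - 160 + 480) = (-27074 + 5254) + 317 = -21820 + 317 = -21503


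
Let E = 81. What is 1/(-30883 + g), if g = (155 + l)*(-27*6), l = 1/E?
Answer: -1/55995 ≈ -1.7859e-5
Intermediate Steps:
l = 1/81 ≈ 0.012346
g = -25112 (g = (155 + 1/81)*(-27*6) = (12556/81)*(-162) = -25112)
1/(-30883 + g) = 1/(-30883 - 25112) = 1/(-55995) = -1/55995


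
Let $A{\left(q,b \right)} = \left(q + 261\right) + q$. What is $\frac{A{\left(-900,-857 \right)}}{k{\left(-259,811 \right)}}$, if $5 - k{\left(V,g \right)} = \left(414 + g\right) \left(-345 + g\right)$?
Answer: $\frac{1539}{570845} \approx 0.002696$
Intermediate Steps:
$A{\left(q,b \right)} = 261 + 2 q$ ($A{\left(q,b \right)} = \left(261 + q\right) + q = 261 + 2 q$)
$k{\left(V,g \right)} = 5 - \left(-345 + g\right) \left(414 + g\right)$ ($k{\left(V,g \right)} = 5 - \left(414 + g\right) \left(-345 + g\right) = 5 - \left(-345 + g\right) \left(414 + g\right)$)
$\frac{A{\left(-900,-857 \right)}}{k{\left(-259,811 \right)}} = \frac{261 + 2 \left(-900\right)}{142835 - 811^{2} - 55959} = \frac{261 - 1800}{142835 - 657721 - 55959} = - \frac{1539}{142835 - 657721 - 55959} = - \frac{1539}{-570845} = \left(-1539\right) \left(- \frac{1}{570845}\right) = \frac{1539}{570845}$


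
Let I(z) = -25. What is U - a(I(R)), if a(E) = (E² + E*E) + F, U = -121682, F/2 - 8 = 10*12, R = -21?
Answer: -123188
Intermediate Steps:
F = 256 (F = 16 + 2*(10*12) = 16 + 2*120 = 16 + 240 = 256)
a(E) = 256 + 2*E² (a(E) = (E² + E*E) + 256 = (E² + E²) + 256 = 2*E² + 256 = 256 + 2*E²)
U - a(I(R)) = -121682 - (256 + 2*(-25)²) = -121682 - (256 + 2*625) = -121682 - (256 + 1250) = -121682 - 1*1506 = -121682 - 1506 = -123188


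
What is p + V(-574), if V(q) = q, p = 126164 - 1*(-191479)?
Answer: 317069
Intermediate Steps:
p = 317643 (p = 126164 + 191479 = 317643)
p + V(-574) = 317643 - 574 = 317069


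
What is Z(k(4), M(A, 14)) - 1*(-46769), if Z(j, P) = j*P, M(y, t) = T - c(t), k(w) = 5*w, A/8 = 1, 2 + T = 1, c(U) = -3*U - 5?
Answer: 47689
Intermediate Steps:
c(U) = -5 - 3*U
T = -1 (T = -2 + 1 = -1)
A = 8 (A = 8*1 = 8)
M(y, t) = 4 + 3*t (M(y, t) = -1 - (-5 - 3*t) = -1 + (5 + 3*t) = 4 + 3*t)
Z(j, P) = P*j
Z(k(4), M(A, 14)) - 1*(-46769) = (4 + 3*14)*(5*4) - 1*(-46769) = (4 + 42)*20 + 46769 = 46*20 + 46769 = 920 + 46769 = 47689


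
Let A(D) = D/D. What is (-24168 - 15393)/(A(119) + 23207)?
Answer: -13187/7736 ≈ -1.7046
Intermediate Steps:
A(D) = 1
(-24168 - 15393)/(A(119) + 23207) = (-24168 - 15393)/(1 + 23207) = -39561/23208 = -39561*1/23208 = -13187/7736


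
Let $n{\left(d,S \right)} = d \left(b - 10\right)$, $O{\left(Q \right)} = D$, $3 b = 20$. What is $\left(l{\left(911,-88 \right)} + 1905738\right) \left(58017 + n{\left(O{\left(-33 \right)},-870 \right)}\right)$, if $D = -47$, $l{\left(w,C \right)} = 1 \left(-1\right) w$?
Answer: $\frac{332432312867}{3} \approx 1.1081 \cdot 10^{11}$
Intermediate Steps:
$l{\left(w,C \right)} = - w$
$b = \frac{20}{3}$ ($b = \frac{1}{3} \cdot 20 = \frac{20}{3} \approx 6.6667$)
$O{\left(Q \right)} = -47$
$n{\left(d,S \right)} = - \frac{10 d}{3}$ ($n{\left(d,S \right)} = d \left(\frac{20}{3} - 10\right) = d \left(- \frac{10}{3}\right) = - \frac{10 d}{3}$)
$\left(l{\left(911,-88 \right)} + 1905738\right) \left(58017 + n{\left(O{\left(-33 \right)},-870 \right)}\right) = \left(\left(-1\right) 911 + 1905738\right) \left(58017 - - \frac{470}{3}\right) = \left(-911 + 1905738\right) \left(58017 + \frac{470}{3}\right) = 1904827 \cdot \frac{174521}{3} = \frac{332432312867}{3}$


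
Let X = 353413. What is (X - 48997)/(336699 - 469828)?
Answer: -304416/133129 ≈ -2.2866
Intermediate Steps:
(X - 48997)/(336699 - 469828) = (353413 - 48997)/(336699 - 469828) = 304416/(-133129) = 304416*(-1/133129) = -304416/133129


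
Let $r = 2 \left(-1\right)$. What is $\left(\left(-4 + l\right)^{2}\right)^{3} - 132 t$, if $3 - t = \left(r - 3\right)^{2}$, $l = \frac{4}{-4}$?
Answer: $18529$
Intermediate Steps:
$l = -1$ ($l = 4 \left(- \frac{1}{4}\right) = -1$)
$r = -2$
$t = -22$ ($t = 3 - \left(-2 - 3\right)^{2} = 3 - \left(-5\right)^{2} = 3 - 25 = -22$)
$\left(\left(-4 + l\right)^{2}\right)^{3} - 132 t = \left(\left(-4 - 1\right)^{2}\right)^{3} - -2904 = \left(\left(-5\right)^{2}\right)^{3} + 2904 = 25^{3} + 2904 = 15625 + 2904 = 18529$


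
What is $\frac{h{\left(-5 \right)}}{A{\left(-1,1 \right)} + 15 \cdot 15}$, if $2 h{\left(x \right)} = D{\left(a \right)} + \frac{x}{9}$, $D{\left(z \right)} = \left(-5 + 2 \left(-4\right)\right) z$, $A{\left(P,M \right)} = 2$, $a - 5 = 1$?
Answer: $- \frac{707}{4086} \approx -0.17303$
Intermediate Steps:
$a = 6$ ($a = 5 + 1 = 6$)
$D{\left(z \right)} = - 13 z$ ($D{\left(z \right)} = \left(-5 - 8\right) z = - 13 z$)
$h{\left(x \right)} = -39 + \frac{x}{18}$ ($h{\left(x \right)} = \frac{\left(-13\right) 6 + \frac{x}{9}}{2} = \frac{-78 + x \frac{1}{9}}{2} = \frac{-78 + \frac{x}{9}}{2} = -39 + \frac{x}{18}$)
$\frac{h{\left(-5 \right)}}{A{\left(-1,1 \right)} + 15 \cdot 15} = \frac{-39 + \frac{1}{18} \left(-5\right)}{2 + 15 \cdot 15} = \frac{-39 - \frac{5}{18}}{2 + 225} = - \frac{707}{18 \cdot 227} = \left(- \frac{707}{18}\right) \frac{1}{227} = - \frac{707}{4086}$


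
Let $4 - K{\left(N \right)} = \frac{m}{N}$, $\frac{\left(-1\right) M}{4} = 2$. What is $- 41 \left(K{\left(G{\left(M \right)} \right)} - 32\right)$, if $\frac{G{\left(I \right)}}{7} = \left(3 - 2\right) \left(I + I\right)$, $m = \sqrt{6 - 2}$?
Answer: $\frac{64247}{56} \approx 1147.3$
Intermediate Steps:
$M = -8$ ($M = \left(-4\right) 2 = -8$)
$m = 2$ ($m = \sqrt{4} = 2$)
$G{\left(I \right)} = 14 I$ ($G{\left(I \right)} = 7 \left(3 - 2\right) \left(I + I\right) = 7 \cdot 1 \cdot 2 I = 7 \cdot 2 I = 14 I$)
$K{\left(N \right)} = 4 - \frac{2}{N}$
$- 41 \left(K{\left(G{\left(M \right)} \right)} - 32\right) = - 41 \left(\left(4 - \frac{2}{14 \left(-8\right)}\right) - 32\right) = - 41 \left(\left(4 - \frac{2}{-112}\right) - 32\right) = - 41 \left(\left(4 - - \frac{1}{56}\right) - 32\right) = - 41 \left(\left(4 + \frac{1}{56}\right) - 32\right) = - 41 \left(\frac{225}{56} - 32\right) = \left(-41\right) \left(- \frac{1567}{56}\right) = \frac{64247}{56}$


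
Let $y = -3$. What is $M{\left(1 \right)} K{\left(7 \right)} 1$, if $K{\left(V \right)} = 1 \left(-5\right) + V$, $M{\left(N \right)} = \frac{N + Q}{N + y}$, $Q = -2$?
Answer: $1$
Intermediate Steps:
$M{\left(N \right)} = \frac{-2 + N}{-3 + N}$ ($M{\left(N \right)} = \frac{N - 2}{N - 3} = \frac{-2 + N}{-3 + N}$)
$K{\left(V \right)} = -5 + V$
$M{\left(1 \right)} K{\left(7 \right)} 1 = \frac{-2 + 1}{-3 + 1} \left(-5 + 7\right) 1 = \frac{1}{-2} \left(-1\right) 2 \cdot 1 = \left(- \frac{1}{2}\right) \left(-1\right) 2 \cdot 1 = \frac{1}{2} \cdot 2 \cdot 1 = 1 \cdot 1 = 1$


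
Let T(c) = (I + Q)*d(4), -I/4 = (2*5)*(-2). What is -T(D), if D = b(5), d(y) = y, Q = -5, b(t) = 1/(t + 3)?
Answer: -300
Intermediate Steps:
b(t) = 1/(3 + t)
D = 1/8 (D = 1/(3 + 5) = 1/8 ≈ 0.12500)
I = 80 (I = -4*2*5*(-2) = -40*(-2) = -4*(-20) = 80)
T(c) = 300 (T(c) = (80 - 5)*4 = 75*4 = 300)
-T(D) = -1*300 = -300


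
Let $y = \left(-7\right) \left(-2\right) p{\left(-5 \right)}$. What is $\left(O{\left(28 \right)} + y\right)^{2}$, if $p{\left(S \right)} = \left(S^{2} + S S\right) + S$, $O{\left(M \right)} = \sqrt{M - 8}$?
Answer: $396920 + 2520 \sqrt{5} \approx 4.0256 \cdot 10^{5}$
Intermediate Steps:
$O{\left(M \right)} = \sqrt{-8 + M}$
$p{\left(S \right)} = S + 2 S^{2}$ ($p{\left(S \right)} = \left(S^{2} + S^{2}\right) + S = 2 S^{2} + S = S + 2 S^{2}$)
$y = 630$ ($y = \left(-7\right) \left(-2\right) \left(- 5 \left(1 + 2 \left(-5\right)\right)\right) = 14 \left(- 5 \left(1 - 10\right)\right) = 14 \left(\left(-5\right) \left(-9\right)\right) = 14 \cdot 45 = 630$)
$\left(O{\left(28 \right)} + y\right)^{2} = \left(\sqrt{-8 + 28} + 630\right)^{2} = \left(\sqrt{20} + 630\right)^{2} = \left(2 \sqrt{5} + 630\right)^{2} = \left(630 + 2 \sqrt{5}\right)^{2}$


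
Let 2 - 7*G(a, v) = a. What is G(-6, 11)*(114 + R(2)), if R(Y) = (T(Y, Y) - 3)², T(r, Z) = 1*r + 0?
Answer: 920/7 ≈ 131.43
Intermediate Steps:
G(a, v) = 2/7 - a/7
T(r, Z) = r (T(r, Z) = r + 0 = r)
R(Y) = (-3 + Y)² (R(Y) = (Y - 3)² = (-3 + Y)²)
G(-6, 11)*(114 + R(2)) = (2/7 - ⅐*(-6))*(114 + (-3 + 2)²) = (2/7 + 6/7)*(114 + (-1)²) = 8*(114 + 1)/7 = (8/7)*115 = 920/7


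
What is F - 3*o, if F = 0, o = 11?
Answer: -33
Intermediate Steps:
F - 3*o = 0 - 3*11 = 0 - 33 = -33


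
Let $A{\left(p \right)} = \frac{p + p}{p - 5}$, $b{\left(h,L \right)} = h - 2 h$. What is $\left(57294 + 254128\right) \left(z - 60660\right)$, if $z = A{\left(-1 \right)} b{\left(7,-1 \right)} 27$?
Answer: $-18910478106$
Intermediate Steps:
$b{\left(h,L \right)} = - h$
$A{\left(p \right)} = \frac{2 p}{-5 + p}$
$z = -63$ ($z = 2 \left(-1\right) \frac{1}{-5 - 1} \left(\left(-1\right) 7\right) 27 = 2 \left(-1\right) \frac{1}{-6} \left(-7\right) 27 = 2 \left(-1\right) \left(- \frac{1}{6}\right) \left(-7\right) 27 = \frac{1}{3} \left(-7\right) 27 = \left(- \frac{7}{3}\right) 27 = -63$)
$\left(57294 + 254128\right) \left(z - 60660\right) = \left(57294 + 254128\right) \left(-63 - 60660\right) = 311422 \left(-60723\right) = -18910478106$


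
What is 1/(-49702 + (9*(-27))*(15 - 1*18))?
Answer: -1/48973 ≈ -2.0419e-5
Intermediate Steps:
1/(-49702 + (9*(-27))*(15 - 1*18)) = 1/(-49702 - 243*(15 - 18)) = 1/(-49702 - 243*(-3)) = 1/(-49702 + 729) = 1/(-48973) = -1/48973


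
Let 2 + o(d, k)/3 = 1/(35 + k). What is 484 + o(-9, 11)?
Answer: 21991/46 ≈ 478.07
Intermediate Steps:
o(d, k) = -6 + 3/(35 + k)
484 + o(-9, 11) = 484 + 3*(-69 - 2*11)/(35 + 11) = 484 + 3*(-69 - 22)/46 = 484 + 3*(1/46)*(-91) = 484 - 273/46 = 21991/46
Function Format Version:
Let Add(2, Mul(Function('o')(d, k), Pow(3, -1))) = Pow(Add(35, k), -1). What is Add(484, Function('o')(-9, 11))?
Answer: Rational(21991, 46) ≈ 478.07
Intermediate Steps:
Function('o')(d, k) = Add(-6, Mul(3, Pow(Add(35, k), -1)))
Add(484, Function('o')(-9, 11)) = Add(484, Mul(3, Pow(Add(35, 11), -1), Add(-69, Mul(-2, 11)))) = Add(484, Mul(3, Pow(46, -1), Add(-69, -22))) = Add(484, Mul(3, Rational(1, 46), -91)) = Add(484, Rational(-273, 46)) = Rational(21991, 46)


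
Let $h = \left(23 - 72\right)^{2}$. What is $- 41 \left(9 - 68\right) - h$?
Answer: $18$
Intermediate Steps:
$h = 2401$ ($h = \left(-49\right)^{2} = 2401$)
$- 41 \left(9 - 68\right) - h = - 41 \left(9 - 68\right) - 2401 = \left(-41\right) \left(-59\right) - 2401 = 2419 - 2401 = 18$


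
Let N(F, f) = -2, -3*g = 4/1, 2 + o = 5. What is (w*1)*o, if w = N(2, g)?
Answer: -6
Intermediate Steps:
o = 3 (o = -2 + 5 = 3)
g = -4/3 (g = -4/(3*1) = -4/3 ≈ -1.3333)
w = -2
(w*1)*o = -2*1*3 = -2*3 = -6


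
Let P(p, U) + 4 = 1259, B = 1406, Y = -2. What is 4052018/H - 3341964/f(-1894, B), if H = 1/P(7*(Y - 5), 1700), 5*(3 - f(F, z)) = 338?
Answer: 1642562986390/323 ≈ 5.0853e+9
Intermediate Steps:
P(p, U) = 1255 (P(p, U) = -4 + 1259 = 1255)
f(F, z) = -323/5 (f(F, z) = 3 - 1/5*338 = 3 - 338/5 = -323/5)
H = 1/1255 ≈ 0.00079681
4052018/H - 3341964/f(-1894, B) = 4052018/(1/1255) - 3341964/(-323/5) = 4052018*1255 - 3341964*(-5/323) = 5085282590 + 16709820/323 = 1642562986390/323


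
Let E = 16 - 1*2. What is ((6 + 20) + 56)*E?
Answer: 1148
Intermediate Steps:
E = 14 (E = 16 - 2 = 14)
((6 + 20) + 56)*E = ((6 + 20) + 56)*14 = (26 + 56)*14 = 82*14 = 1148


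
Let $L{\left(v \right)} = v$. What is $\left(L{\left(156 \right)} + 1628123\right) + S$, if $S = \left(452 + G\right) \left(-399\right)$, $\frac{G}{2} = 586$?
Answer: $980303$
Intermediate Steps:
$G = 1172$ ($G = 2 \cdot 586 = 1172$)
$S = -647976$ ($S = \left(452 + 1172\right) \left(-399\right) = 1624 \left(-399\right) = -647976$)
$\left(L{\left(156 \right)} + 1628123\right) + S = \left(156 + 1628123\right) - 647976 = 1628279 - 647976 = 980303$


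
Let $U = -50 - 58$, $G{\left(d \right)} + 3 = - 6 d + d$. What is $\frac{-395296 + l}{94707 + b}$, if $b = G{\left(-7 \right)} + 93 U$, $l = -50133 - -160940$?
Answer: $- \frac{284489}{84695} \approx -3.359$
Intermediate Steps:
$G{\left(d \right)} = -3 - 5 d$ ($G{\left(d \right)} = -3 + \left(- 6 d + d\right) = -3 - 5 d$)
$l = 110807$ ($l = -50133 + 160940 = 110807$)
$U = -108$ ($U = -50 - 58 = -108$)
$b = -10012$ ($b = \left(-3 - -35\right) + 93 \left(-108\right) = \left(-3 + 35\right) - 10044 = 32 - 10044 = -10012$)
$\frac{-395296 + l}{94707 + b} = \frac{-395296 + 110807}{94707 - 10012} = - \frac{284489}{84695}$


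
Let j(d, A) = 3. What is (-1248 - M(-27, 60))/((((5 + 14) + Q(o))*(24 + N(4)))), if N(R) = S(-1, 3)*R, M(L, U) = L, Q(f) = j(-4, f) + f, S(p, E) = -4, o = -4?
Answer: -407/48 ≈ -8.4792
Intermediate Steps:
Q(f) = 3 + f
N(R) = -4*R
(-1248 - M(-27, 60))/((((5 + 14) + Q(o))*(24 + N(4)))) = (-1248 - 1*(-27))/((((5 + 14) + (3 - 4))*(24 - 4*4))) = (-1248 + 27)/(((19 - 1)*(24 - 16))) = -1221/(18*8) = -1221/144 = -1221*1/144 = -407/48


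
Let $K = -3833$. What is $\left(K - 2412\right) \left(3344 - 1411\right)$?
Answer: $-12071585$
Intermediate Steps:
$\left(K - 2412\right) \left(3344 - 1411\right) = \left(-3833 - 2412\right) \left(3344 - 1411\right) = \left(-6245\right) 1933 = -12071585$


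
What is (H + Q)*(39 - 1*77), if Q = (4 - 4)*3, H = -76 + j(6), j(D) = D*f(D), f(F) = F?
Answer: 1520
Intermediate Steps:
j(D) = D² (j(D) = D*D = D²)
H = -40 (H = -76 + 6² = -76 + 36 = -40)
Q = 0 (Q = 0*3 = 0)
(H + Q)*(39 - 1*77) = (-40 + 0)*(39 - 1*77) = -40*(39 - 77) = -40*(-38) = 1520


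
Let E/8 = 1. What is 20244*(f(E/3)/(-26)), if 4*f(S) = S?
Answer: -6748/13 ≈ -519.08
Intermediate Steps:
E = 8 (E = 8*1 = 8)
f(S) = S/4
20244*(f(E/3)/(-26)) = 20244*(((8/3)/4)/(-26)) = 20244*(((8*(⅓))/4)*(-1/26)) = 20244*(((¼)*(8/3))*(-1/26)) = 20244*((⅔)*(-1/26)) = 20244*(-1/39) = -6748/13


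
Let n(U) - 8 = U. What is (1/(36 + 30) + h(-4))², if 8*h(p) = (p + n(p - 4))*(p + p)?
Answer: 70225/4356 ≈ 16.121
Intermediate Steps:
n(U) = 8 + U
h(p) = p*(4 + 2*p)/4 (h(p) = ((p + (8 + (p - 4)))*(p + p))/8 = ((p + (8 + (-4 + p)))*(2*p))/8 = ((p + (4 + p))*(2*p))/8 = ((4 + 2*p)*(2*p))/8 = (2*p*(4 + 2*p))/8 = p*(4 + 2*p)/4)
(1/(36 + 30) + h(-4))² = (1/(36 + 30) + (½)*(-4)*(2 - 4))² = (1/66 + (½)*(-4)*(-2))² = (1/66 + 4)² = (265/66)² = 70225/4356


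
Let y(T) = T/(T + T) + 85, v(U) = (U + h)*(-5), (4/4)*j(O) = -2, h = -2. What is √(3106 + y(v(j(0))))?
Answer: √12766/2 ≈ 56.493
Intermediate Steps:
j(O) = -2
v(U) = 10 - 5*U (v(U) = (U - 2)*(-5) = (-2 + U)*(-5) = 10 - 5*U)
y(T) = 171/2 (y(T) = T/((2*T)) + 85 = (1/(2*T))*T + 85 = ½ + 85 = 171/2)
√(3106 + y(v(j(0)))) = √(3106 + 171/2) = √(6383/2) = √12766/2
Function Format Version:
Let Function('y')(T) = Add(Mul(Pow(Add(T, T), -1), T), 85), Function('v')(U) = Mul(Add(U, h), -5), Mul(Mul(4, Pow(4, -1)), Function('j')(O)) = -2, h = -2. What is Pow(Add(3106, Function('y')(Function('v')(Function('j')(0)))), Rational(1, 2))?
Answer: Mul(Rational(1, 2), Pow(12766, Rational(1, 2))) ≈ 56.493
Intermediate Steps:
Function('j')(O) = -2
Function('v')(U) = Add(10, Mul(-5, U)) (Function('v')(U) = Mul(Add(U, -2), -5) = Mul(Add(-2, U), -5) = Add(10, Mul(-5, U)))
Function('y')(T) = Rational(171, 2) (Function('y')(T) = Add(Mul(Pow(Mul(2, T), -1), T), 85) = Add(Mul(Mul(Rational(1, 2), Pow(T, -1)), T), 85) = Add(Rational(1, 2), 85) = Rational(171, 2))
Pow(Add(3106, Function('y')(Function('v')(Function('j')(0)))), Rational(1, 2)) = Pow(Add(3106, Rational(171, 2)), Rational(1, 2)) = Pow(Rational(6383, 2), Rational(1, 2)) = Mul(Rational(1, 2), Pow(12766, Rational(1, 2)))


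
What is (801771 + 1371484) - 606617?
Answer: 1566638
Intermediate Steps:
(801771 + 1371484) - 606617 = 2173255 - 606617 = 1566638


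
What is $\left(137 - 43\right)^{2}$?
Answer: $8836$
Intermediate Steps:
$\left(137 - 43\right)^{2} = 94^{2} = 8836$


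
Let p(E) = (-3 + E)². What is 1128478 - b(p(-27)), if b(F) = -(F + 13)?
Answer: 1129391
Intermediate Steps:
b(F) = -13 - F (b(F) = -(13 + F) = -13 - F)
1128478 - b(p(-27)) = 1128478 - (-13 - (-3 - 27)²) = 1128478 - (-13 - 1*(-30)²) = 1128478 - (-13 - 1*900) = 1128478 - (-13 - 900) = 1128478 - 1*(-913) = 1128478 + 913 = 1129391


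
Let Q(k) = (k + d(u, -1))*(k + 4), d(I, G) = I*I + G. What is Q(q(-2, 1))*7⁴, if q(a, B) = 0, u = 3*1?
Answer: 76832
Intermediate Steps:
u = 3
d(I, G) = G + I² (d(I, G) = I² + G = G + I²)
Q(k) = (4 + k)*(8 + k) (Q(k) = (k + (-1 + 3²))*(k + 4) = (k + (-1 + 9))*(4 + k) = (k + 8)*(4 + k) = (8 + k)*(4 + k) = (4 + k)*(8 + k))
Q(q(-2, 1))*7⁴ = (32 + 0² + 12*0)*7⁴ = (32 + 0 + 0)*2401 = 32*2401 = 76832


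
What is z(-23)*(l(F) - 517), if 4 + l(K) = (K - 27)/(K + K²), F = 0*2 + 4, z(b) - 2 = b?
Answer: 219303/20 ≈ 10965.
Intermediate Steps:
z(b) = 2 + b
F = 4 (F = 0 + 4 = 4)
l(K) = -4 + (-27 + K)/(K + K²) (l(K) = -4 + (K - 27)/(K + K²) = -4 + (-27 + K)/(K + K²))
z(-23)*(l(F) - 517) = (2 - 23)*((-27 - 4*4² - 3*4)/(4*(1 + 4)) - 517) = -21*((¼)*(-27 - 4*16 - 12)/5 - 517) = -21*((¼)*(⅕)*(-27 - 64 - 12) - 517) = -21*((¼)*(⅕)*(-103) - 517) = -21*(-103/20 - 517) = -21*(-10443/20) = 219303/20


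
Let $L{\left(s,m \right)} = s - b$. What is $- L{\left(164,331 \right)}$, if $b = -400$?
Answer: $-564$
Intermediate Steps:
$L{\left(s,m \right)} = 400 + s$ ($L{\left(s,m \right)} = s - -400 = s + 400 = 400 + s$)
$- L{\left(164,331 \right)} = - (400 + 164) = \left(-1\right) 564 = -564$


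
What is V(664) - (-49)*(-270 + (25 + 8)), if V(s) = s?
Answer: -10949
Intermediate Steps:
V(664) - (-49)*(-270 + (25 + 8)) = 664 - (-49)*(-270 + (25 + 8)) = 664 - (-49)*(-270 + 33) = 664 - (-49)*(-237) = 664 - 1*11613 = 664 - 11613 = -10949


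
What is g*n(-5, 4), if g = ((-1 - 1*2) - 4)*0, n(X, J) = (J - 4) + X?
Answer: 0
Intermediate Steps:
n(X, J) = -4 + J + X (n(X, J) = (-4 + J) + X = -4 + J + X)
g = 0 (g = ((-1 - 2) - 4)*0 = (-3 - 4)*0 = -7*0 = 0)
g*n(-5, 4) = 0*(-4 + 4 - 5) = 0*(-5) = 0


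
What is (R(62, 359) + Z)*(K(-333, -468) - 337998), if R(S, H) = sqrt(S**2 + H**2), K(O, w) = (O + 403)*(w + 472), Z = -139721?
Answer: 47186296678 - 1688590*sqrt(5309) ≈ 4.7063e+10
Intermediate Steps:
K(O, w) = (403 + O)*(472 + w)
R(S, H) = sqrt(H**2 + S**2)
(R(62, 359) + Z)*(K(-333, -468) - 337998) = (sqrt(359**2 + 62**2) - 139721)*((190216 + 403*(-468) + 472*(-333) - 333*(-468)) - 337998) = (sqrt(128881 + 3844) - 139721)*((190216 - 188604 - 157176 + 155844) - 337998) = (sqrt(132725) - 139721)*(280 - 337998) = (5*sqrt(5309) - 139721)*(-337718) = (-139721 + 5*sqrt(5309))*(-337718) = 47186296678 - 1688590*sqrt(5309)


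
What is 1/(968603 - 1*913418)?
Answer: 1/55185 ≈ 1.8121e-5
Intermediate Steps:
1/(968603 - 1*913418) = 1/(968603 - 913418) = 1/55185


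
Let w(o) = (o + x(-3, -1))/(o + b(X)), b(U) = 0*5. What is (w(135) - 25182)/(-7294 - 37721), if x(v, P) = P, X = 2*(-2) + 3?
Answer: 3399436/6077025 ≈ 0.55939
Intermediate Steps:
X = -1 (X = -4 + 3 = -1)
b(U) = 0
w(o) = (-1 + o)/o (w(o) = (o - 1)/(o + 0) = (-1 + o)/o)
(w(135) - 25182)/(-7294 - 37721) = ((-1 + 135)/135 - 25182)/(-7294 - 37721) = ((1/135)*134 - 25182)/(-45015) = (134/135 - 25182)*(-1/45015) = -3399436/135*(-1/45015) = 3399436/6077025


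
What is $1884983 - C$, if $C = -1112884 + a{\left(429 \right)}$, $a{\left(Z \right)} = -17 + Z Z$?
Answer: $2813843$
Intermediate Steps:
$a{\left(Z \right)} = -17 + Z^{2}$
$C = -928860$ ($C = -1112884 - \left(17 - 429^{2}\right) = -1112884 + \left(-17 + 184041\right) = -1112884 + 184024 = -928860$)
$1884983 - C = 1884983 - -928860 = 1884983 + 928860 = 2813843$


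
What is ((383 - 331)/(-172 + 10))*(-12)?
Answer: 104/27 ≈ 3.8519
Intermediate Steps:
((383 - 331)/(-172 + 10))*(-12) = (52/(-162))*(-12) = (52*(-1/162))*(-12) = -26/81*(-12) = 104/27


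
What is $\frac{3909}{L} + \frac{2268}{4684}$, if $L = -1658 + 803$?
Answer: $- \frac{1364218}{333735} \approx -4.0877$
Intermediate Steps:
$L = -855$
$\frac{3909}{L} + \frac{2268}{4684} = \frac{3909}{-855} + \frac{2268}{4684} = 3909 \left(- \frac{1}{855}\right) + 2268 \cdot \frac{1}{4684} = - \frac{1303}{285} + \frac{567}{1171} = - \frac{1364218}{333735}$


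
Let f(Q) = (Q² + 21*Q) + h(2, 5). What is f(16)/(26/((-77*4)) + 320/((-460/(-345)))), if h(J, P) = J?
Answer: 91476/36947 ≈ 2.4759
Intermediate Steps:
f(Q) = 2 + Q² + 21*Q (f(Q) = (Q² + 21*Q) + 2 = 2 + Q² + 21*Q)
f(16)/(26/((-77*4)) + 320/((-460/(-345)))) = (2 + 16² + 21*16)/(26/((-77*4)) + 320/((-460/(-345)))) = (2 + 256 + 336)/(26/(-308) + 320/((-460*(-1/345)))) = 594/(26*(-1/308) + 320/(4/3)) = 594/(-13/154 + 320*(¾)) = 594/(-13/154 + 240) = 594/(36947/154) = 594*(154/36947) = 91476/36947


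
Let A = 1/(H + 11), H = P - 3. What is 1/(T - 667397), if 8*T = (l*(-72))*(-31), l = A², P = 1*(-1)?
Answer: -49/32702174 ≈ -1.4984e-6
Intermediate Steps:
P = -1
H = -4 (H = -1 - 3 = -4)
A = ⅐ (A = 1/(-4 + 11) = 1/7 = ⅐ ≈ 0.14286)
l = 1/49 (l = (⅐)² = 1/49 ≈ 0.020408)
T = 279/49 (T = (((1/49)*(-72))*(-31))/8 = (-72/49*(-31))/8 = (⅛)*(2232/49) = 279/49 ≈ 5.6939)
1/(T - 667397) = 1/(279/49 - 667397) = 1/(-32702174/49) = -49/32702174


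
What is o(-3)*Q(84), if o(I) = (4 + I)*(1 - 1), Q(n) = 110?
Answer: 0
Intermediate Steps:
o(I) = 0 (o(I) = (4 + I)*0 = 0)
o(-3)*Q(84) = 0*110 = 0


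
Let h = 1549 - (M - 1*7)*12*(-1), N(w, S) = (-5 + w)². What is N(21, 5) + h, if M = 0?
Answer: 1721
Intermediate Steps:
h = 1465 (h = 1549 - (0 - 1*7)*12*(-1) = 1549 - (0 - 7)*12*(-1) = 1549 - (-7*12)*(-1) = 1549 - (-84)*(-1) = 1549 - 1*84 = 1549 - 84 = 1465)
N(21, 5) + h = (-5 + 21)² + 1465 = 16² + 1465 = 256 + 1465 = 1721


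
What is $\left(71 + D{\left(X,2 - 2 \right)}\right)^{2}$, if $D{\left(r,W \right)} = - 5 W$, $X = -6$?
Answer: $5041$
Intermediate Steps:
$\left(71 + D{\left(X,2 - 2 \right)}\right)^{2} = \left(71 - 5 \left(2 - 2\right)\right)^{2} = \left(71 - 0\right)^{2} = \left(71 + 0\right)^{2} = 71^{2} = 5041$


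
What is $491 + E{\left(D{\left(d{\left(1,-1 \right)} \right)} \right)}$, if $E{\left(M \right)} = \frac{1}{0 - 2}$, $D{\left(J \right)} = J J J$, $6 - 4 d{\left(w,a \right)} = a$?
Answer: $\frac{981}{2} \approx 490.5$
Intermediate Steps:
$d{\left(w,a \right)} = \frac{3}{2} - \frac{a}{4}$
$D{\left(J \right)} = J^{3}$ ($D{\left(J \right)} = J^{2} J = J^{3}$)
$E{\left(M \right)} = - \frac{1}{2}$ ($E{\left(M \right)} = \frac{1}{-2} = - \frac{1}{2}$)
$491 + E{\left(D{\left(d{\left(1,-1 \right)} \right)} \right)} = 491 - \frac{1}{2} = \frac{981}{2}$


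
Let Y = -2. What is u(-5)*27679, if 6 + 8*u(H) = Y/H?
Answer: -193753/10 ≈ -19375.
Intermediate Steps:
u(H) = -¾ - 1/(4*H) (u(H) = -¾ + (-2/H)/8 = -¾ - 1/(4*H))
u(-5)*27679 = ((¼)*(-1 - 3*(-5))/(-5))*27679 = ((¼)*(-⅕)*(-1 + 15))*27679 = ((¼)*(-⅕)*14)*27679 = -7/10*27679 = -193753/10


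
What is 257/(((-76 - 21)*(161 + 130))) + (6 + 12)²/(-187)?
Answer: -9193607/5278449 ≈ -1.7417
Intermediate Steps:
257/(((-76 - 21)*(161 + 130))) + (6 + 12)²/(-187) = 257/((-97*291)) + 18²*(-1/187) = 257/(-28227) + 324*(-1/187) = 257*(-1/28227) - 324/187 = -257/28227 - 324/187 = -9193607/5278449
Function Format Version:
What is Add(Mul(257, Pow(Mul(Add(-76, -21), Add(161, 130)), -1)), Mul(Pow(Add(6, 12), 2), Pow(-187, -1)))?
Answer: Rational(-9193607, 5278449) ≈ -1.7417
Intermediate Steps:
Add(Mul(257, Pow(Mul(Add(-76, -21), Add(161, 130)), -1)), Mul(Pow(Add(6, 12), 2), Pow(-187, -1))) = Add(Mul(257, Pow(Mul(-97, 291), -1)), Mul(Pow(18, 2), Rational(-1, 187))) = Add(Mul(257, Pow(-28227, -1)), Mul(324, Rational(-1, 187))) = Add(Mul(257, Rational(-1, 28227)), Rational(-324, 187)) = Add(Rational(-257, 28227), Rational(-324, 187)) = Rational(-9193607, 5278449)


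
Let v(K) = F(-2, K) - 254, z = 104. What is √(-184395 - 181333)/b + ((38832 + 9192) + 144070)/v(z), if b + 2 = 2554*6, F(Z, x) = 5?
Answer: -192094/249 + 2*I*√22858/7661 ≈ -771.46 + 0.03947*I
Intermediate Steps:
v(K) = -249 (v(K) = 5 - 254 = -249)
b = 15322 (b = -2 + 2554*6 = -2 + 15324 = 15322)
√(-184395 - 181333)/b + ((38832 + 9192) + 144070)/v(z) = √(-184395 - 181333)/15322 + ((38832 + 9192) + 144070)/(-249) = √(-365728)*(1/15322) + (48024 + 144070)*(-1/249) = (4*I*√22858)*(1/15322) + 192094*(-1/249) = 2*I*√22858/7661 - 192094/249 = -192094/249 + 2*I*√22858/7661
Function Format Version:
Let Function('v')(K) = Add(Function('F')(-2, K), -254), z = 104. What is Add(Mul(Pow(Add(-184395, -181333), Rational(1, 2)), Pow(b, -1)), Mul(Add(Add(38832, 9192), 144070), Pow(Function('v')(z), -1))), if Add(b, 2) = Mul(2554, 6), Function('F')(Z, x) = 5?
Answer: Add(Rational(-192094, 249), Mul(Rational(2, 7661), I, Pow(22858, Rational(1, 2)))) ≈ Add(-771.46, Mul(0.039470, I))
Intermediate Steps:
Function('v')(K) = -249 (Function('v')(K) = Add(5, -254) = -249)
b = 15322 (b = Add(-2, Mul(2554, 6)) = Add(-2, 15324) = 15322)
Add(Mul(Pow(Add(-184395, -181333), Rational(1, 2)), Pow(b, -1)), Mul(Add(Add(38832, 9192), 144070), Pow(Function('v')(z), -1))) = Add(Mul(Pow(Add(-184395, -181333), Rational(1, 2)), Pow(15322, -1)), Mul(Add(Add(38832, 9192), 144070), Pow(-249, -1))) = Add(Mul(Pow(-365728, Rational(1, 2)), Rational(1, 15322)), Mul(Add(48024, 144070), Rational(-1, 249))) = Add(Mul(Mul(4, I, Pow(22858, Rational(1, 2))), Rational(1, 15322)), Mul(192094, Rational(-1, 249))) = Add(Mul(Rational(2, 7661), I, Pow(22858, Rational(1, 2))), Rational(-192094, 249)) = Add(Rational(-192094, 249), Mul(Rational(2, 7661), I, Pow(22858, Rational(1, 2))))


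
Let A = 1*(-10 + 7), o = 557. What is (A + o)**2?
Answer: 306916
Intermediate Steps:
A = -3 (A = 1*(-3) = -3)
(A + o)**2 = (-3 + 557)**2 = 554**2 = 306916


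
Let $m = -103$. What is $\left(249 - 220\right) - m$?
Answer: $132$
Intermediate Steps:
$\left(249 - 220\right) - m = \left(249 - 220\right) - -103 = 29 + 103 = 132$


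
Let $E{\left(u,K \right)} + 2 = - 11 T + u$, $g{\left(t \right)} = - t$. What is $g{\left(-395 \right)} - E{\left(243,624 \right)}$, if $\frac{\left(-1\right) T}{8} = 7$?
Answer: $-462$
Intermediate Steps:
$T = -56$ ($T = \left(-8\right) 7 = -56$)
$E{\left(u,K \right)} = 614 + u$ ($E{\left(u,K \right)} = -2 + \left(\left(-11\right) \left(-56\right) + u\right) = -2 + \left(616 + u\right) = 614 + u$)
$g{\left(-395 \right)} - E{\left(243,624 \right)} = \left(-1\right) \left(-395\right) - \left(614 + 243\right) = 395 - 857 = -462$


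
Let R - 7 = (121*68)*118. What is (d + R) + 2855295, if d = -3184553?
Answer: 641653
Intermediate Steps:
R = 970911 (R = 7 + (121*68)*118 = 7 + 8228*118 = 7 + 970904 = 970911)
(d + R) + 2855295 = (-3184553 + 970911) + 2855295 = -2213642 + 2855295 = 641653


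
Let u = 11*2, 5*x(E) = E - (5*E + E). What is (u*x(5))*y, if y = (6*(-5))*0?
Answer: 0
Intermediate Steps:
x(E) = -E (x(E) = (E - (5*E + E))/5 = (E - 6*E)/5 = (-5*E)/5 = -E)
y = 0 (y = -30*0 = 0)
u = 22
(u*x(5))*y = (22*(-1*5))*0 = (22*(-5))*0 = -110*0 = 0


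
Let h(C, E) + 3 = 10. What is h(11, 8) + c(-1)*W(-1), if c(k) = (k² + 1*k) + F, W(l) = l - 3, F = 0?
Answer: 7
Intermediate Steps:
h(C, E) = 7 (h(C, E) = -3 + 10 = 7)
W(l) = -3 + l
c(k) = k + k² (c(k) = (k² + 1*k) + 0 = (k² + k) + 0 = (k + k²) + 0 = k + k²)
h(11, 8) + c(-1)*W(-1) = 7 + (-(1 - 1))*(-3 - 1) = 7 - 1*0*(-4) = 7 + 0*(-4) = 7 + 0 = 7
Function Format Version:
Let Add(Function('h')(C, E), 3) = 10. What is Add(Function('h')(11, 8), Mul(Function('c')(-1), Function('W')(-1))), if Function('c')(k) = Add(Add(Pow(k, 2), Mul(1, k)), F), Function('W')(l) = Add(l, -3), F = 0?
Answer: 7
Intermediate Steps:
Function('h')(C, E) = 7 (Function('h')(C, E) = Add(-3, 10) = 7)
Function('W')(l) = Add(-3, l)
Function('c')(k) = Add(k, Pow(k, 2)) (Function('c')(k) = Add(Add(Pow(k, 2), Mul(1, k)), 0) = Add(Add(Pow(k, 2), k), 0) = Add(Add(k, Pow(k, 2)), 0) = Add(k, Pow(k, 2)))
Add(Function('h')(11, 8), Mul(Function('c')(-1), Function('W')(-1))) = Add(7, Mul(Mul(-1, Add(1, -1)), Add(-3, -1))) = Add(7, Mul(Mul(-1, 0), -4)) = Add(7, Mul(0, -4)) = Add(7, 0) = 7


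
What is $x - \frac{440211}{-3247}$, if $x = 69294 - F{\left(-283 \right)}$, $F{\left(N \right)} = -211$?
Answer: $\frac{226122946}{3247} \approx 69641.0$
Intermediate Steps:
$x = 69505$ ($x = 69294 - -211 = 69294 + 211 = 69505$)
$x - \frac{440211}{-3247} = 69505 - \frac{440211}{-3247} = 69505 - 440211 \left(- \frac{1}{3247}\right) = 69505 - - \frac{440211}{3247} = 69505 + \frac{440211}{3247} = \frac{226122946}{3247}$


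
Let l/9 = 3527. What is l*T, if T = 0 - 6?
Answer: -190458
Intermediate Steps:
l = 31743 (l = 9*3527 = 31743)
T = -6
l*T = 31743*(-6) = -190458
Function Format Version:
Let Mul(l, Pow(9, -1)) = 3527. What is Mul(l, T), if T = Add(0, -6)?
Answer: -190458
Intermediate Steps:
l = 31743 (l = Mul(9, 3527) = 31743)
T = -6
Mul(l, T) = Mul(31743, -6) = -190458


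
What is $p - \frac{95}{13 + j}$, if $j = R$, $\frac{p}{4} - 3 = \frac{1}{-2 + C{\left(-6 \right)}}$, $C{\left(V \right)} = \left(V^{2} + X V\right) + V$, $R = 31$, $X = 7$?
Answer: $\frac{2943}{308} \approx 9.5552$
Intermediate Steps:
$C{\left(V \right)} = V^{2} + 8 V$ ($C{\left(V \right)} = \left(V^{2} + 7 V\right) + V = V^{2} + 8 V$)
$p = \frac{82}{7}$ ($p = 12 + \frac{4}{-2 - 6 \left(8 - 6\right)} = 12 + \frac{4}{-2 - 12} = 12 + \frac{4}{-14} = 12 + 4 \left(- \frac{1}{14}\right) = 12 - \frac{2}{7} = \frac{82}{7} \approx 11.714$)
$j = 31$
$p - \frac{95}{13 + j} = \frac{82}{7} - \frac{95}{13 + 31} = \frac{82}{7} - \frac{95}{44} = \frac{2943}{308}$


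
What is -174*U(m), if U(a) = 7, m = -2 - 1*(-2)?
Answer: -1218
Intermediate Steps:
m = 0 (m = -2 + 2 = 0)
-174*U(m) = -174*7 = -1218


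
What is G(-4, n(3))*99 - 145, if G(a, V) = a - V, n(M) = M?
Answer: -838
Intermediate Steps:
G(-4, n(3))*99 - 145 = (-4 - 1*3)*99 - 145 = (-4 - 3)*99 - 145 = -7*99 - 145 = -693 - 145 = -838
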